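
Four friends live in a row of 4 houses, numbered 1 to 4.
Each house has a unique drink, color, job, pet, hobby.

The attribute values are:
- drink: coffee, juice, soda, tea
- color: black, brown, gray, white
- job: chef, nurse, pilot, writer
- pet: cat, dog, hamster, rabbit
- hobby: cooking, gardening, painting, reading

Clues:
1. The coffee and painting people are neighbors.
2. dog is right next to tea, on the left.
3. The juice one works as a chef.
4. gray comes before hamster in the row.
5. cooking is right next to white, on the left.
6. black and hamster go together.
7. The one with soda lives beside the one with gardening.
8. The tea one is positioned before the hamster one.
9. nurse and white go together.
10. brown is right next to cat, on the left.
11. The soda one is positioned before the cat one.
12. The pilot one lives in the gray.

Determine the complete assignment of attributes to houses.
Solution:

House | Drink | Color | Job | Pet | Hobby
-----------------------------------------
  1   | soda | brown | writer | dog | cooking
  2   | tea | white | nurse | cat | gardening
  3   | coffee | gray | pilot | rabbit | reading
  4   | juice | black | chef | hamster | painting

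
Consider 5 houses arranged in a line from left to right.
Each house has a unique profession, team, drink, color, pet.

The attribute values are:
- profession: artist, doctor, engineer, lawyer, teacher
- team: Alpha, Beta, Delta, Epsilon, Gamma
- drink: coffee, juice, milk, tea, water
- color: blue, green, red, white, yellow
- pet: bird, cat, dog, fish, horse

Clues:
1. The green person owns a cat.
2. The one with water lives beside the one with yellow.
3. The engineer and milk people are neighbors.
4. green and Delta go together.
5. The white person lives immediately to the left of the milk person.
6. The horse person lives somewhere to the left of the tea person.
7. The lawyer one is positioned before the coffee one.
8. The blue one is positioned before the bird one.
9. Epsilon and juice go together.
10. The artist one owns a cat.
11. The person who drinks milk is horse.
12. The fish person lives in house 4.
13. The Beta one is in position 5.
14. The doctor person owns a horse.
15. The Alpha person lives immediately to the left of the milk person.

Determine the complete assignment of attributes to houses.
Solution:

House | Profession | Team | Drink | Color | Pet
-----------------------------------------------
  1   | engineer | Alpha | water | white | dog
  2   | doctor | Gamma | milk | yellow | horse
  3   | artist | Delta | tea | green | cat
  4   | lawyer | Epsilon | juice | blue | fish
  5   | teacher | Beta | coffee | red | bird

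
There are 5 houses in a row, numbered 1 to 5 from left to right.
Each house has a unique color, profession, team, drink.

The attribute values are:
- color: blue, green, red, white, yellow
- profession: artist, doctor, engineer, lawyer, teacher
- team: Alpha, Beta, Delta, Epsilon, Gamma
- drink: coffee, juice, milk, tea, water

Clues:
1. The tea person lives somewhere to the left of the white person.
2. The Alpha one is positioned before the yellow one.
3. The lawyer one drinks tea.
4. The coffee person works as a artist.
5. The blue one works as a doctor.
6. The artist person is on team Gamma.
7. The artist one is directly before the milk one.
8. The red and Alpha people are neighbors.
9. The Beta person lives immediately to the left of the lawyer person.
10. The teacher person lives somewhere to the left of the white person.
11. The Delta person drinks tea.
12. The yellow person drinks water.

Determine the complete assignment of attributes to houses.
Solution:

House | Color | Profession | Team | Drink
-----------------------------------------
  1   | red | artist | Gamma | coffee
  2   | blue | doctor | Alpha | milk
  3   | yellow | teacher | Beta | water
  4   | green | lawyer | Delta | tea
  5   | white | engineer | Epsilon | juice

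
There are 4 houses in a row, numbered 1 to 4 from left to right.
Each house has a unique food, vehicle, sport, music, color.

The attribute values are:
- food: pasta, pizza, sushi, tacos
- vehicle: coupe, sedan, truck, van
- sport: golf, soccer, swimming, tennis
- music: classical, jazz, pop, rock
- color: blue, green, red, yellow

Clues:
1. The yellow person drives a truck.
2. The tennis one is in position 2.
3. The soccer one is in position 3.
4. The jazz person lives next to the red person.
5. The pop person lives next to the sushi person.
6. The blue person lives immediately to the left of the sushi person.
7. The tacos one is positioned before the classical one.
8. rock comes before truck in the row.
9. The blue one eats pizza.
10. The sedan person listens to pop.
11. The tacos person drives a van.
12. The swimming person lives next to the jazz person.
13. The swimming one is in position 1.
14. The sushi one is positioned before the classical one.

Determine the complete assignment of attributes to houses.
Solution:

House | Food | Vehicle | Sport | Music | Color
----------------------------------------------
  1   | pizza | sedan | swimming | pop | blue
  2   | sushi | coupe | tennis | jazz | green
  3   | tacos | van | soccer | rock | red
  4   | pasta | truck | golf | classical | yellow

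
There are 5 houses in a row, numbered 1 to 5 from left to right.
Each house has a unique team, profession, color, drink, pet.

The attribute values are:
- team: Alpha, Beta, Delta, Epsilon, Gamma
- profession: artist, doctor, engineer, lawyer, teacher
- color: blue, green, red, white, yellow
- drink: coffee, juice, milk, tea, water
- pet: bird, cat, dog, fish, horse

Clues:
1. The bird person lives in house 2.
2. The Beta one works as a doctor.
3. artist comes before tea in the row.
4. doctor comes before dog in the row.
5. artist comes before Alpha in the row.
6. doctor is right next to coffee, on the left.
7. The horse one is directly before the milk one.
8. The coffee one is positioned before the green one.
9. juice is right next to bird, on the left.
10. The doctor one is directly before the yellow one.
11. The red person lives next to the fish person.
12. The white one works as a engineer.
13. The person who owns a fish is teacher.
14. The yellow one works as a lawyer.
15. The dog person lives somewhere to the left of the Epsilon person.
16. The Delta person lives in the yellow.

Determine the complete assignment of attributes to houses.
Solution:

House | Team | Profession | Color | Drink | Pet
-----------------------------------------------
  1   | Gamma | engineer | white | juice | horse
  2   | Beta | doctor | blue | milk | bird
  3   | Delta | lawyer | yellow | coffee | dog
  4   | Epsilon | artist | red | water | cat
  5   | Alpha | teacher | green | tea | fish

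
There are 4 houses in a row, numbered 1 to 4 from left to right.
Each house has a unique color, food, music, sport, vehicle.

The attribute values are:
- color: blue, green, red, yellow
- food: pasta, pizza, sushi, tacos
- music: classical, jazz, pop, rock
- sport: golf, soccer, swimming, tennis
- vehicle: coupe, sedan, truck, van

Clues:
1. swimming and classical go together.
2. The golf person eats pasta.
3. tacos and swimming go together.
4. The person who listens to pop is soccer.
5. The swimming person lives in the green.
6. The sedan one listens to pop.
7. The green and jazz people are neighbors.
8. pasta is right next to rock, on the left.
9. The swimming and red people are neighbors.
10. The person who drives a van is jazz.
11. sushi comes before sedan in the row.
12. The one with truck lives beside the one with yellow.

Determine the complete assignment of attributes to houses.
Solution:

House | Color | Food | Music | Sport | Vehicle
----------------------------------------------
  1   | green | tacos | classical | swimming | coupe
  2   | red | pasta | jazz | golf | van
  3   | blue | sushi | rock | tennis | truck
  4   | yellow | pizza | pop | soccer | sedan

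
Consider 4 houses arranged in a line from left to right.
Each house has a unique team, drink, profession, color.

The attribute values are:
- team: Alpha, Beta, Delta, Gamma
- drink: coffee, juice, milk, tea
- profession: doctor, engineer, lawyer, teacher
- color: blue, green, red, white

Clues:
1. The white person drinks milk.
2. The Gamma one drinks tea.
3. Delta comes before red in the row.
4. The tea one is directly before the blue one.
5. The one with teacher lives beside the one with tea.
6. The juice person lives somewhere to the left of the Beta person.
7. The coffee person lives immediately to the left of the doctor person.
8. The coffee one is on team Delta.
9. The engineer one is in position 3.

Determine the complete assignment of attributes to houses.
Solution:

House | Team | Drink | Profession | Color
-----------------------------------------
  1   | Delta | coffee | teacher | green
  2   | Gamma | tea | doctor | red
  3   | Alpha | juice | engineer | blue
  4   | Beta | milk | lawyer | white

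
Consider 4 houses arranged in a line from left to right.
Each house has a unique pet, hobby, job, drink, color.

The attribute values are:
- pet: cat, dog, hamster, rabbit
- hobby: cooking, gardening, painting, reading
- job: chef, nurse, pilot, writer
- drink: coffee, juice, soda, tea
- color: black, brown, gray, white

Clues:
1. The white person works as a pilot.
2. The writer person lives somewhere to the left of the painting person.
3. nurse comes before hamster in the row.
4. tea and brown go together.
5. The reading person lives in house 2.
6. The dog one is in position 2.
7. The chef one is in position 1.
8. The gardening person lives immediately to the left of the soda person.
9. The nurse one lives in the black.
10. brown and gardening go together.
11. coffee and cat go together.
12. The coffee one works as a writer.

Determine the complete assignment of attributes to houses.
Solution:

House | Pet | Hobby | Job | Drink | Color
-----------------------------------------
  1   | rabbit | gardening | chef | tea | brown
  2   | dog | reading | nurse | soda | black
  3   | cat | cooking | writer | coffee | gray
  4   | hamster | painting | pilot | juice | white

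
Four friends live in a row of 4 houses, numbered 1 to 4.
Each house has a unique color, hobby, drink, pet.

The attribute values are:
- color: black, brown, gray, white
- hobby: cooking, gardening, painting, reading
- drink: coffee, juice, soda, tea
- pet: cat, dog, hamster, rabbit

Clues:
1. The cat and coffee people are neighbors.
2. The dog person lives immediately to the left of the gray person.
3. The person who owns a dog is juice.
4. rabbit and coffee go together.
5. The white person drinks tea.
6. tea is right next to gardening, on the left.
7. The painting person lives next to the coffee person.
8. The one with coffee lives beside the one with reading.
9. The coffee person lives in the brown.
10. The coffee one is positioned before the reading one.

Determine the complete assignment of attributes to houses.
Solution:

House | Color | Hobby | Drink | Pet
-----------------------------------
  1   | white | painting | tea | cat
  2   | brown | gardening | coffee | rabbit
  3   | black | reading | juice | dog
  4   | gray | cooking | soda | hamster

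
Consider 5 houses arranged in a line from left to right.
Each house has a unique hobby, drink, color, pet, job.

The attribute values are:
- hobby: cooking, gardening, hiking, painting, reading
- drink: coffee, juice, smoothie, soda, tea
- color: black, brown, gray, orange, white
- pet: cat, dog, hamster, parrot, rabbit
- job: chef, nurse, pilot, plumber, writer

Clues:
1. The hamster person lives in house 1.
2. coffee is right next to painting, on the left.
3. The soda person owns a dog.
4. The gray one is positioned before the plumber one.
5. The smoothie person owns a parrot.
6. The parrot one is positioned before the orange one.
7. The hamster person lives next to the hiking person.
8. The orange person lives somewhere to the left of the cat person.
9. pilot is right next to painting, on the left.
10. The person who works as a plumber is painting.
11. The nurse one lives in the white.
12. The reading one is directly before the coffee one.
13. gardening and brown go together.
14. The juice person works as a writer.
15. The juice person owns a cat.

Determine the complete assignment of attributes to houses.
Solution:

House | Hobby | Drink | Color | Pet | Job
-----------------------------------------
  1   | reading | tea | white | hamster | nurse
  2   | hiking | coffee | gray | rabbit | pilot
  3   | painting | smoothie | black | parrot | plumber
  4   | cooking | soda | orange | dog | chef
  5   | gardening | juice | brown | cat | writer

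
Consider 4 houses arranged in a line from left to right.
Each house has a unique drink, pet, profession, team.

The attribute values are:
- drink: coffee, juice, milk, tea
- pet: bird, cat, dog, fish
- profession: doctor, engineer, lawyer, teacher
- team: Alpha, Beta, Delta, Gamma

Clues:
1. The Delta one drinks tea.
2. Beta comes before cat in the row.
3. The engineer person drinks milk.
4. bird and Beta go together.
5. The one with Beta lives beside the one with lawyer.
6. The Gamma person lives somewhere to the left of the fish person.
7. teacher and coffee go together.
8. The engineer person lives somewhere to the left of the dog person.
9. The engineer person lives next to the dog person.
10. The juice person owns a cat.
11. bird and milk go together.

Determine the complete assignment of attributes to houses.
Solution:

House | Drink | Pet | Profession | Team
---------------------------------------
  1   | milk | bird | engineer | Beta
  2   | tea | dog | lawyer | Delta
  3   | juice | cat | doctor | Gamma
  4   | coffee | fish | teacher | Alpha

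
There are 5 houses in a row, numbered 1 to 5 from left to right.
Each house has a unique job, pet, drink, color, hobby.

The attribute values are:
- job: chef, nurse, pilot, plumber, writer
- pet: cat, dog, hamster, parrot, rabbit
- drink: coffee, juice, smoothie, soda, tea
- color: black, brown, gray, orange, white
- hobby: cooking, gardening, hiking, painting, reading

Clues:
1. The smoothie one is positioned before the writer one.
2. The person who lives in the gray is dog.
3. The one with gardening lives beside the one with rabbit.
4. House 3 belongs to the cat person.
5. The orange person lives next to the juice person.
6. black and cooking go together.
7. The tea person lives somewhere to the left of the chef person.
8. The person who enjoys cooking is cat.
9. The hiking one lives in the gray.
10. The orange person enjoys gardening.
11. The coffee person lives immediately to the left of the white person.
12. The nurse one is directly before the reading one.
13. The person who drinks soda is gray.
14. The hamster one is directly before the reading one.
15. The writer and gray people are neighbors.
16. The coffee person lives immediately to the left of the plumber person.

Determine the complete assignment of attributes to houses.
Solution:

House | Job | Pet | Drink | Color | Hobby
-----------------------------------------
  1   | nurse | hamster | coffee | orange | gardening
  2   | plumber | rabbit | juice | white | reading
  3   | pilot | cat | smoothie | black | cooking
  4   | writer | parrot | tea | brown | painting
  5   | chef | dog | soda | gray | hiking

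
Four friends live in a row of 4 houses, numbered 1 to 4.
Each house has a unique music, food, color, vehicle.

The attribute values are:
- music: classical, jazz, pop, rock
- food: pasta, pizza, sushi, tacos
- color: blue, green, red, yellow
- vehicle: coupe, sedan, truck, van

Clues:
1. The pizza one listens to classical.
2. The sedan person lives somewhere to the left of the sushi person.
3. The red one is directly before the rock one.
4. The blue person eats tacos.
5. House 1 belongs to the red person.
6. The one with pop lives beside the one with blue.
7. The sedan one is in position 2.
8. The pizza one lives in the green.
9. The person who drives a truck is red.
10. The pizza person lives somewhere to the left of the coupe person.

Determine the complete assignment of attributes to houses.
Solution:

House | Music | Food | Color | Vehicle
--------------------------------------
  1   | pop | pasta | red | truck
  2   | rock | tacos | blue | sedan
  3   | classical | pizza | green | van
  4   | jazz | sushi | yellow | coupe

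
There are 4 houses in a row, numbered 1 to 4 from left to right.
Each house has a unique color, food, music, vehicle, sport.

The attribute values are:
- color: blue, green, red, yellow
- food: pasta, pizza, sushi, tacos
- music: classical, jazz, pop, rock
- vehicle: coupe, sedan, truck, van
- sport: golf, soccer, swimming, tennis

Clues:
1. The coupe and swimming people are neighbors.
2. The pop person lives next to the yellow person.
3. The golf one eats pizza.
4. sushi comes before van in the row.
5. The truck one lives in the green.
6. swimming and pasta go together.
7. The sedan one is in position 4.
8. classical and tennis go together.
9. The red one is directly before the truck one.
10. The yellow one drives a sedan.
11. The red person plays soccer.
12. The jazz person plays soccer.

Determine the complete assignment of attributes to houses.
Solution:

House | Color | Food | Music | Vehicle | Sport
----------------------------------------------
  1   | red | sushi | jazz | coupe | soccer
  2   | green | pasta | rock | truck | swimming
  3   | blue | pizza | pop | van | golf
  4   | yellow | tacos | classical | sedan | tennis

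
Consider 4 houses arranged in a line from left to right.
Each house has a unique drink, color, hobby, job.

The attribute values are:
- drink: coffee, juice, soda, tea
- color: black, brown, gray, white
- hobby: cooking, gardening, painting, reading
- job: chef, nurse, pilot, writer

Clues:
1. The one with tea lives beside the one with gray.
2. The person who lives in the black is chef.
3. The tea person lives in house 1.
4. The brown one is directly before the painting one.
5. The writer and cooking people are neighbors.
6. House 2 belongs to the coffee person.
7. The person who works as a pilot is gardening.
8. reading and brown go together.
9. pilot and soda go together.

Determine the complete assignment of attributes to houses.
Solution:

House | Drink | Color | Hobby | Job
-----------------------------------
  1   | tea | brown | reading | nurse
  2   | coffee | gray | painting | writer
  3   | juice | black | cooking | chef
  4   | soda | white | gardening | pilot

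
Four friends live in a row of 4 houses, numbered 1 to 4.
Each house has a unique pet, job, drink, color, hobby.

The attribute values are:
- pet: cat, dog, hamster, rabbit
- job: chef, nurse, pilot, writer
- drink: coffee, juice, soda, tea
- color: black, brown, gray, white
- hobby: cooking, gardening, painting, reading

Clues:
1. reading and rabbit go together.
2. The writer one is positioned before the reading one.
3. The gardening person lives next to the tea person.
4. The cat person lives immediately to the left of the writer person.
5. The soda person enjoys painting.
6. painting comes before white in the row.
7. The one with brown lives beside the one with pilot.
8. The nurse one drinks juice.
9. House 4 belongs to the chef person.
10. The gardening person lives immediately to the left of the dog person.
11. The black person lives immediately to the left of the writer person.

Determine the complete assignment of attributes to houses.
Solution:

House | Pet | Job | Drink | Color | Hobby
-----------------------------------------
  1   | cat | nurse | juice | black | gardening
  2   | dog | writer | tea | brown | cooking
  3   | hamster | pilot | soda | gray | painting
  4   | rabbit | chef | coffee | white | reading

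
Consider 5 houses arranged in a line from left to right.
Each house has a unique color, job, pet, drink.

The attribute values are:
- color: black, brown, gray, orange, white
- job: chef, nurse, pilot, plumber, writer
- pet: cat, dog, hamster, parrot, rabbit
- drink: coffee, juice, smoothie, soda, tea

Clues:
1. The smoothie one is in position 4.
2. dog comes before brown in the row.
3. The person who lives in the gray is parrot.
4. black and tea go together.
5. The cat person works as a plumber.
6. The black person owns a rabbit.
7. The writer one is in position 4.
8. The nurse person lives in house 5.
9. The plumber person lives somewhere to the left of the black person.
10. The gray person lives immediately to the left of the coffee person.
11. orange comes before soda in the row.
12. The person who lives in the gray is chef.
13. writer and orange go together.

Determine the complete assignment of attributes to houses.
Solution:

House | Color | Job | Pet | Drink
---------------------------------
  1   | gray | chef | parrot | juice
  2   | white | plumber | cat | coffee
  3   | black | pilot | rabbit | tea
  4   | orange | writer | dog | smoothie
  5   | brown | nurse | hamster | soda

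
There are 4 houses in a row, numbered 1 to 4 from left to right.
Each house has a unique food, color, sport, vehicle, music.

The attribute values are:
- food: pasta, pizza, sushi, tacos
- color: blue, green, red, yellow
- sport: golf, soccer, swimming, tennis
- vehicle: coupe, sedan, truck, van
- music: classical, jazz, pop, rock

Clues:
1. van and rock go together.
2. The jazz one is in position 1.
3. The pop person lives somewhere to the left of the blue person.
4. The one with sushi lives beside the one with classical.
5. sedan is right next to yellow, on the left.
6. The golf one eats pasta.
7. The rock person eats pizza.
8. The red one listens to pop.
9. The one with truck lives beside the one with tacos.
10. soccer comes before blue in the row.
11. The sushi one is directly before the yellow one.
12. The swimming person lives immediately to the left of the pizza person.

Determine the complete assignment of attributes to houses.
Solution:

House | Food | Color | Sport | Vehicle | Music
----------------------------------------------
  1   | sushi | green | soccer | sedan | jazz
  2   | pasta | yellow | golf | truck | classical
  3   | tacos | red | swimming | coupe | pop
  4   | pizza | blue | tennis | van | rock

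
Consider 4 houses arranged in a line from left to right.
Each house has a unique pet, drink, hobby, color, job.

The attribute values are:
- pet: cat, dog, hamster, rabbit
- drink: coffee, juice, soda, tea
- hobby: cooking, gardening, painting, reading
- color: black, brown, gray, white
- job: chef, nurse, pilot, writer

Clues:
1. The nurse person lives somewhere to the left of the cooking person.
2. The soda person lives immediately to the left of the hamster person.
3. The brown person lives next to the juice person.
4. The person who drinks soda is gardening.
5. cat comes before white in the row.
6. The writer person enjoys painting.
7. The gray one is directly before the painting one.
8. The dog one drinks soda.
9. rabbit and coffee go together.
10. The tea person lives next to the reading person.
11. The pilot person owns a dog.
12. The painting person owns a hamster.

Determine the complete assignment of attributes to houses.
Solution:

House | Pet | Drink | Hobby | Color | Job
-----------------------------------------
  1   | dog | soda | gardening | gray | pilot
  2   | hamster | tea | painting | brown | writer
  3   | cat | juice | reading | black | nurse
  4   | rabbit | coffee | cooking | white | chef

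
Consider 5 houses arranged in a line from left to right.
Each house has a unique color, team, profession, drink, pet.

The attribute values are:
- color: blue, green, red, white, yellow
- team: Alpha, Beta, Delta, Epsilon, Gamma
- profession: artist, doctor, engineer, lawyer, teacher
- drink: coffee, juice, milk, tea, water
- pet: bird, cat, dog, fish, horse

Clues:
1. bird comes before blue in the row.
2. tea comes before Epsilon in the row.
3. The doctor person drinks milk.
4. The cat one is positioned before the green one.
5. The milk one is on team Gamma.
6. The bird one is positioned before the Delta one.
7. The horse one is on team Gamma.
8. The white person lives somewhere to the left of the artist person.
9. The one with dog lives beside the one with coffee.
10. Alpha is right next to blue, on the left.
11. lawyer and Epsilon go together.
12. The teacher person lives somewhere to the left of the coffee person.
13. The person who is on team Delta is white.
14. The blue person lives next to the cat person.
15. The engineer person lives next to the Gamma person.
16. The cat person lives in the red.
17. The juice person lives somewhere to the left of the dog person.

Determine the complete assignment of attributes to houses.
Solution:

House | Color | Team | Profession | Drink | Pet
-----------------------------------------------
  1   | yellow | Alpha | engineer | tea | bird
  2   | blue | Gamma | doctor | milk | horse
  3   | red | Epsilon | lawyer | juice | cat
  4   | white | Delta | teacher | water | dog
  5   | green | Beta | artist | coffee | fish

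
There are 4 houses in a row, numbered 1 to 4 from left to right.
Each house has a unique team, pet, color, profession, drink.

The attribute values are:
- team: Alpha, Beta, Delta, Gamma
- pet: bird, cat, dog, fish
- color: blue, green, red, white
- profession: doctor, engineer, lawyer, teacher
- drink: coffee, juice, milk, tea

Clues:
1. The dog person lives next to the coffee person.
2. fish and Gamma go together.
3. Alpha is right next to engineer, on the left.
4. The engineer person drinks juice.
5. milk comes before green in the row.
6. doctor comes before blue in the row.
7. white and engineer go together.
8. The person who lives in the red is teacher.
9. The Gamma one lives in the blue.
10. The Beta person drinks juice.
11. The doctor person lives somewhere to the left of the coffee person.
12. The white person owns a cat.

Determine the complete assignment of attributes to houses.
Solution:

House | Team | Pet | Color | Profession | Drink
-----------------------------------------------
  1   | Alpha | bird | red | teacher | milk
  2   | Beta | cat | white | engineer | juice
  3   | Delta | dog | green | doctor | tea
  4   | Gamma | fish | blue | lawyer | coffee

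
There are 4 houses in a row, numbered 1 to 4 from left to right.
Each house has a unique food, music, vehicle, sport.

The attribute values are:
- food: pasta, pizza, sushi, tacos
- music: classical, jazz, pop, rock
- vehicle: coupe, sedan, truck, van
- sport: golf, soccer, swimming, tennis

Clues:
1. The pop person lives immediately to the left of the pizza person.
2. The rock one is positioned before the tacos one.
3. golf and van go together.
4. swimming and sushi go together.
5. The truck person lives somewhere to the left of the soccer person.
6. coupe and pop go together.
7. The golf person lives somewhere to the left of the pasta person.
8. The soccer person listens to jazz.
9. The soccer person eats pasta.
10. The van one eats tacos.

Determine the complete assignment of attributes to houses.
Solution:

House | Food | Music | Vehicle | Sport
--------------------------------------
  1   | sushi | pop | coupe | swimming
  2   | pizza | rock | truck | tennis
  3   | tacos | classical | van | golf
  4   | pasta | jazz | sedan | soccer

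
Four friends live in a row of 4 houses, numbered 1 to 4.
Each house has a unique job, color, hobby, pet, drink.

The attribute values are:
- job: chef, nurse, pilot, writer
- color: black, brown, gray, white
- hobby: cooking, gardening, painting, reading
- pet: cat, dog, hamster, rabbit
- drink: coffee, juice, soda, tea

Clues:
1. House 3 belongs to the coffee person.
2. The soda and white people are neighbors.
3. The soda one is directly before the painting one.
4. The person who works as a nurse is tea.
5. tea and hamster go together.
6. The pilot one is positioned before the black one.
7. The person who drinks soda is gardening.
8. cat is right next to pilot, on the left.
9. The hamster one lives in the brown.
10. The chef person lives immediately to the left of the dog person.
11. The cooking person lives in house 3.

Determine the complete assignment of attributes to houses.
Solution:

House | Job | Color | Hobby | Pet | Drink
-----------------------------------------
  1   | chef | gray | gardening | cat | soda
  2   | pilot | white | painting | dog | juice
  3   | writer | black | cooking | rabbit | coffee
  4   | nurse | brown | reading | hamster | tea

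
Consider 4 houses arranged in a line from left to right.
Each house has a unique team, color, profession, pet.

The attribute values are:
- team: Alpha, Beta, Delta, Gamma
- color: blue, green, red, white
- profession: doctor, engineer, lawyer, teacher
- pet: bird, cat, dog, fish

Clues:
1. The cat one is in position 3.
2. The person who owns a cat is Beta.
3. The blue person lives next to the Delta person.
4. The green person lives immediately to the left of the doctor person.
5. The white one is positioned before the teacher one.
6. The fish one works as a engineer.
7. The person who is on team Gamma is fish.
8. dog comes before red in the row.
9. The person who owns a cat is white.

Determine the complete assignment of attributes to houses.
Solution:

House | Team | Color | Profession | Pet
---------------------------------------
  1   | Gamma | blue | engineer | fish
  2   | Delta | green | lawyer | dog
  3   | Beta | white | doctor | cat
  4   | Alpha | red | teacher | bird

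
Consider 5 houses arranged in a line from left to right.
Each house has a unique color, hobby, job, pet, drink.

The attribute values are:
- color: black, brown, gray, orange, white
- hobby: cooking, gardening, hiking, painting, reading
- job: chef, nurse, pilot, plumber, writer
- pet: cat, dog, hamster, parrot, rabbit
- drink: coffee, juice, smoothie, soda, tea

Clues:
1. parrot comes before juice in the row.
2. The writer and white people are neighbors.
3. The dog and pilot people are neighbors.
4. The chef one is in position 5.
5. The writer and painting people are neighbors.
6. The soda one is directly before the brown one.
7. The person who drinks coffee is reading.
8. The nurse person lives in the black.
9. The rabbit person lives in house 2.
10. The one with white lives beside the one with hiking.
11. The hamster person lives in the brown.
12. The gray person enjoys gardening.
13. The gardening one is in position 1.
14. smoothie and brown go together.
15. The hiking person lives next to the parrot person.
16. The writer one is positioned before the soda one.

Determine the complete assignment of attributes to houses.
Solution:

House | Color | Hobby | Job | Pet | Drink
-----------------------------------------
  1   | gray | gardening | writer | dog | tea
  2   | white | painting | pilot | rabbit | soda
  3   | brown | hiking | plumber | hamster | smoothie
  4   | black | reading | nurse | parrot | coffee
  5   | orange | cooking | chef | cat | juice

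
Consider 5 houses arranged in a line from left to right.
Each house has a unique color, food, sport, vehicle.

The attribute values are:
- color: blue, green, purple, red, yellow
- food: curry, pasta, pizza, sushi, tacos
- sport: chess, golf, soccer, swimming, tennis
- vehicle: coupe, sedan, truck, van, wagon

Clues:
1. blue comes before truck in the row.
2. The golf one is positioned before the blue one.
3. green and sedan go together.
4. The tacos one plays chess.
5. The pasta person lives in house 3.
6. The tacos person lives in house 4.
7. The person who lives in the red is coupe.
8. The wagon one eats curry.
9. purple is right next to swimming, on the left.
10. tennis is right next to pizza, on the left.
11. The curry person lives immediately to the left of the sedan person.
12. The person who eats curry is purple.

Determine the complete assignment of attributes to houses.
Solution:

House | Color | Food | Sport | Vehicle
--------------------------------------
  1   | purple | curry | tennis | wagon
  2   | green | pizza | swimming | sedan
  3   | red | pasta | golf | coupe
  4   | blue | tacos | chess | van
  5   | yellow | sushi | soccer | truck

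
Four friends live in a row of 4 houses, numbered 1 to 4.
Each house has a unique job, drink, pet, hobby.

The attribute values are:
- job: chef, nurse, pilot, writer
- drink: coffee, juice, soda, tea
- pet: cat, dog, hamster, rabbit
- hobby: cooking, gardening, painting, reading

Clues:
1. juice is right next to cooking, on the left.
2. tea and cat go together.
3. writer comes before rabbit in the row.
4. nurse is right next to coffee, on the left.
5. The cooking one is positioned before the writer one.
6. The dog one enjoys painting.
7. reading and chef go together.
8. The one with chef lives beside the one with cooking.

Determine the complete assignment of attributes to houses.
Solution:

House | Job | Drink | Pet | Hobby
---------------------------------
  1   | chef | juice | hamster | reading
  2   | nurse | tea | cat | cooking
  3   | writer | coffee | dog | painting
  4   | pilot | soda | rabbit | gardening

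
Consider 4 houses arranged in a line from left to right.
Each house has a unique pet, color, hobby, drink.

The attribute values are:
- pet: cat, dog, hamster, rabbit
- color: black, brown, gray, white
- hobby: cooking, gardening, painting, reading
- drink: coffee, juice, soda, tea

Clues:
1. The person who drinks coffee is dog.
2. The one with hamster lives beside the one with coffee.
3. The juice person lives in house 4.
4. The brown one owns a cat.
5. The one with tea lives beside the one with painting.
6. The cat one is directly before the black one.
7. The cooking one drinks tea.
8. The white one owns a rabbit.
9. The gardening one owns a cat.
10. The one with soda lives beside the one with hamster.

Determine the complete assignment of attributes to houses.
Solution:

House | Pet | Color | Hobby | Drink
-----------------------------------
  1   | cat | brown | gardening | soda
  2   | hamster | black | cooking | tea
  3   | dog | gray | painting | coffee
  4   | rabbit | white | reading | juice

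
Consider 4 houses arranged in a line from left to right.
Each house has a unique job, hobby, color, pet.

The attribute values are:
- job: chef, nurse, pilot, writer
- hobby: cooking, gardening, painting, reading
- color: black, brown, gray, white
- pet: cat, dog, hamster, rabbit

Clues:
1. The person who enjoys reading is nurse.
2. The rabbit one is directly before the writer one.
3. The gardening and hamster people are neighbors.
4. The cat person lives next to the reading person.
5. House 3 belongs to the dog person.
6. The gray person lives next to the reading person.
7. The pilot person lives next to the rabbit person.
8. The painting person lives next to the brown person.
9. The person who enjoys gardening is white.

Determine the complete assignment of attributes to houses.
Solution:

House | Job | Hobby | Color | Pet
---------------------------------
  1   | pilot | painting | gray | cat
  2   | nurse | reading | brown | rabbit
  3   | writer | gardening | white | dog
  4   | chef | cooking | black | hamster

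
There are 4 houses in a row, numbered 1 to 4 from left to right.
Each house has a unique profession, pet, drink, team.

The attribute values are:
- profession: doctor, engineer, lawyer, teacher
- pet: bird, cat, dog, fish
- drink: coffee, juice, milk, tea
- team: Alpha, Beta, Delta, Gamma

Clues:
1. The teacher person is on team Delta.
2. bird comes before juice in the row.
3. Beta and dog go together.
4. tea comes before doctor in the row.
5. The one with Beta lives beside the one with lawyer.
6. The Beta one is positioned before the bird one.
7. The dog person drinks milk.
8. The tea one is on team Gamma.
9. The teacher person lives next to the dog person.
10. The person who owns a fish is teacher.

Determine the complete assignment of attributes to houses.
Solution:

House | Profession | Pet | Drink | Team
---------------------------------------
  1   | teacher | fish | coffee | Delta
  2   | engineer | dog | milk | Beta
  3   | lawyer | bird | tea | Gamma
  4   | doctor | cat | juice | Alpha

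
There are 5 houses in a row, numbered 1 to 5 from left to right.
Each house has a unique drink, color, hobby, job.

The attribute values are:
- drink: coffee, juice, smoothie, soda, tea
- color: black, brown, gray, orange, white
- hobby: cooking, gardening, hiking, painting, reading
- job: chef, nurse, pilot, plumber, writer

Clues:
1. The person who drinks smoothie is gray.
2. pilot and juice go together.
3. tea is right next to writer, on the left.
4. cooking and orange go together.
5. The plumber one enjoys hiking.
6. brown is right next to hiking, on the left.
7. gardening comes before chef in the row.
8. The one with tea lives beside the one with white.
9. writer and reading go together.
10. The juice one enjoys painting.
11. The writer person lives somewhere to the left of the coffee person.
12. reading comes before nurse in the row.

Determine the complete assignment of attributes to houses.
Solution:

House | Drink | Color | Hobby | Job
-----------------------------------
  1   | juice | brown | painting | pilot
  2   | tea | black | hiking | plumber
  3   | soda | white | reading | writer
  4   | smoothie | gray | gardening | nurse
  5   | coffee | orange | cooking | chef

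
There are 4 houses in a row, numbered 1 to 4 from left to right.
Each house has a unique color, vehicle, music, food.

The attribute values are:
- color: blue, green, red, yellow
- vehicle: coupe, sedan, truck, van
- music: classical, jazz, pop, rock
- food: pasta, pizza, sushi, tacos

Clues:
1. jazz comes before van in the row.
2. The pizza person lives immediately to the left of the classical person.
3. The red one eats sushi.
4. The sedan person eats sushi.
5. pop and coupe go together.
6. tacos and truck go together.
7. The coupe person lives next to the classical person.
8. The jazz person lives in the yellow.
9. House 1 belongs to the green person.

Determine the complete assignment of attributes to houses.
Solution:

House | Color | Vehicle | Music | Food
--------------------------------------
  1   | green | coupe | pop | pizza
  2   | red | sedan | classical | sushi
  3   | yellow | truck | jazz | tacos
  4   | blue | van | rock | pasta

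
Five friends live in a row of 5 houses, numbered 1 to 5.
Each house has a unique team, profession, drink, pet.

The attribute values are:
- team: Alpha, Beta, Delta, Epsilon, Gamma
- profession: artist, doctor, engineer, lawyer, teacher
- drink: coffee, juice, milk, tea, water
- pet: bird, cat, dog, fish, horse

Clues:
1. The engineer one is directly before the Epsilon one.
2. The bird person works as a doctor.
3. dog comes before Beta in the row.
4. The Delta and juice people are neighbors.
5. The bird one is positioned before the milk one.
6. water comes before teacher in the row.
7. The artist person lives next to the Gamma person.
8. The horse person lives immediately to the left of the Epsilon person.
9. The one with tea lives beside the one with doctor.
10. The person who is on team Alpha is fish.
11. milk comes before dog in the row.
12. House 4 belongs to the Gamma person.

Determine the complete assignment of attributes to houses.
Solution:

House | Team | Profession | Drink | Pet
---------------------------------------
  1   | Delta | engineer | tea | horse
  2   | Epsilon | doctor | juice | bird
  3   | Alpha | artist | milk | fish
  4   | Gamma | lawyer | water | dog
  5   | Beta | teacher | coffee | cat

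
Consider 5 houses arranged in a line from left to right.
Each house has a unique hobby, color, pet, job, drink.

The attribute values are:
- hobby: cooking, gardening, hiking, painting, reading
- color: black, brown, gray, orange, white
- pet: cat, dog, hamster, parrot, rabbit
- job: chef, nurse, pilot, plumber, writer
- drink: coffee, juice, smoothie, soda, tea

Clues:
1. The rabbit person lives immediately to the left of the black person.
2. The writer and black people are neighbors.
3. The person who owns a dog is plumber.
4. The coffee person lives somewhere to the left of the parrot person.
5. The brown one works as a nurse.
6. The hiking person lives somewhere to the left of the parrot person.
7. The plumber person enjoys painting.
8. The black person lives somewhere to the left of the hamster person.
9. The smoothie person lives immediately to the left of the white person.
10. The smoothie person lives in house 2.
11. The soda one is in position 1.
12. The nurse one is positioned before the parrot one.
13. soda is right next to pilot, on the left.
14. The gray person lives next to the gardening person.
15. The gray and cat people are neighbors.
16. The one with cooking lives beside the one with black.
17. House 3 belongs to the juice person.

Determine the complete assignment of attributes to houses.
Solution:

House | Hobby | Color | Pet | Job | Drink
-----------------------------------------
  1   | cooking | gray | rabbit | writer | soda
  2   | gardening | black | cat | pilot | smoothie
  3   | painting | white | dog | plumber | juice
  4   | hiking | brown | hamster | nurse | coffee
  5   | reading | orange | parrot | chef | tea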